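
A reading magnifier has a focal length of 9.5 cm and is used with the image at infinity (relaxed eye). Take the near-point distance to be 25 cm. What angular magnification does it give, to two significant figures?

M = D/f = 25/9.5 = 2.632.

2.6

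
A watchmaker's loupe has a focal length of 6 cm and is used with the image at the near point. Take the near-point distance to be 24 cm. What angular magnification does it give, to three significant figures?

5.00

M = 1 + D/f = 1 + 24/6 = 5.000.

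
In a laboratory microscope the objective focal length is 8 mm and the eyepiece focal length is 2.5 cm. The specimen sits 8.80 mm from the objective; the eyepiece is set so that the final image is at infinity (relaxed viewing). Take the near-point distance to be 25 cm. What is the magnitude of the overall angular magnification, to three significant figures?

100

Convert to cm: f_obj = 8 mm = 0.8 cm; d_o = 8.80 mm = 0.88 cm.
Objective: 1/d_i = 1/f_obj - 1/d_o = 1/0.8 - 1/0.88 = 0.11364 cm^-1, so d_i = 8.800 cm.
m_obj = -d_i/d_o = -8.800/0.88 = -10.000.
Eyepiece angular magnification (image at infinity): M_eye = D/f_e = 25/2.5 = 10.000.
Overall M = m_obj x M_eye = (-10.000)(10.000) = -100.00.
|M| = 100.00.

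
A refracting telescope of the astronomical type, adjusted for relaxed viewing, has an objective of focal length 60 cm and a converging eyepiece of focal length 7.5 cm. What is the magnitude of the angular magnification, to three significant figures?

|M| = f_obj/|f_eye| = 60/7.5 = 8.000.

8.00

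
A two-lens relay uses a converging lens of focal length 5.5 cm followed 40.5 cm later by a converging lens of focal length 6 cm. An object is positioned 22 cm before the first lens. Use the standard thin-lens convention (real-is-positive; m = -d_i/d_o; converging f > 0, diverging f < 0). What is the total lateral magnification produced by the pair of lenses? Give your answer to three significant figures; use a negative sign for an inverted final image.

First lens: d_i1 = 1/(1/5.5 - 1/22) = 7.333 cm.
m_1 = -(7.333)/22 = -0.3333.
The intermediate image is 7.333 cm to the right of lens 1, so d_o2 = L - d_i1 = 40.5 - 7.333 = 33.167 cm.
Second lens: d_i2 = 1/(1/6 - 1/(33.167)) = 7.325 cm.
m_2 = -(7.325)/(33.167) = -0.2209.
Overall magnification: m = m_1 m_2 = 0.0736.

0.0736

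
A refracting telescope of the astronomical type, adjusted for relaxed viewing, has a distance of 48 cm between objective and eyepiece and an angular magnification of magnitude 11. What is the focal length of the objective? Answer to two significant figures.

44 cm

In normal adjustment the tube length equals f_obj + f_eye and |M| = f_obj/f_eye.
So f_obj = 11 f_eye and 11 f_eye + f_eye = 48 cm, giving f_eye = 48/12 = 4.000 cm and f_obj = 44.000 cm.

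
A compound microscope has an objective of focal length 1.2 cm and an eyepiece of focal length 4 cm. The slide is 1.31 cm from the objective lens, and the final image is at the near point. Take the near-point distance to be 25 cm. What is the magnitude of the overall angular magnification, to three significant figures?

79.1

Objective: 1/d_i = 1/f_obj - 1/d_o = 1/1.2 - 1/1.31 = 0.06997 cm^-1, so d_i = 14.291 cm.
m_obj = -d_i/d_o = -14.291/1.31 = -10.909.
Eyepiece angular magnification (image at near point): M_eye = 1 + D/f_e = 1 + 25/4 = 7.250.
Overall M = m_obj x M_eye = (-10.909)(7.250) = -79.09.
|M| = 79.09.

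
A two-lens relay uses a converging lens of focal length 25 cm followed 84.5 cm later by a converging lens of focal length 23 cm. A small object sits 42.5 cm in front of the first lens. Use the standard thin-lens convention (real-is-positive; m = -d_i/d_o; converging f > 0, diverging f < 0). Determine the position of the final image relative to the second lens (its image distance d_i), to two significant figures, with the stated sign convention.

First lens: d_i1 = 1/(1/25 - 1/42.5) = 60.714 cm.
Object distance for lens 2: d_o2 = 84.5 - 60.714 = 23.786 cm.
Second lens: d_i2 = 1/(1/23 - 1/(23.786)) = 696.273 cm.

700 cm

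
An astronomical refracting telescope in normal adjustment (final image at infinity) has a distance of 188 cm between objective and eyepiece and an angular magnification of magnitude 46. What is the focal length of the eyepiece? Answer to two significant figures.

In normal adjustment the tube length equals f_obj + f_eye and |M| = f_obj/f_eye.
So f_obj = 46 f_eye and 46 f_eye + f_eye = 188 cm, giving f_eye = 188/47 = 4.000 cm and f_obj = 184.000 cm.

4.0 cm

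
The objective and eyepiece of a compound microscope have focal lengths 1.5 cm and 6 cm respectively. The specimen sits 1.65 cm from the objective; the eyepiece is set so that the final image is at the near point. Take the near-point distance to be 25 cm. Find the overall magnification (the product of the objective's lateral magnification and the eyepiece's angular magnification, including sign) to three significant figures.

-51.7

Objective: 1/d_i = 1/f_obj - 1/d_o = 1/1.5 - 1/1.65 = 0.06061 cm^-1, so d_i = 16.500 cm.
m_obj = -d_i/d_o = -16.500/1.65 = -10.000.
Eyepiece angular magnification (image at near point): M_eye = 1 + D/f_e = 1 + 25/6 = 5.167.
Overall M = m_obj x M_eye = (-10.000)(5.167) = -51.67.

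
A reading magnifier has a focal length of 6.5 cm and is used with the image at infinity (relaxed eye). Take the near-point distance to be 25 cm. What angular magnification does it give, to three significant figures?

3.85

M = D/f = 25/6.5 = 3.846.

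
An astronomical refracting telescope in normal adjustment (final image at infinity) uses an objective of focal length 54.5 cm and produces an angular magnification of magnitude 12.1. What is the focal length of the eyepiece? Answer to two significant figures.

|M| = f_obj/f_eye, so f_eye = f_obj/|M| = 54.5/12.1 = 4.504 cm.

4.5 cm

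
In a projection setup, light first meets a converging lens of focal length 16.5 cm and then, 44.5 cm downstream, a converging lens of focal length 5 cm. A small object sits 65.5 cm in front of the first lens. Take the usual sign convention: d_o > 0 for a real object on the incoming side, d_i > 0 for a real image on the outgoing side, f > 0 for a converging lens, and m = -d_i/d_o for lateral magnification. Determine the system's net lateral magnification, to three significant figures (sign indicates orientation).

0.0965

Applying the thin-lens equation to the first lens, 1/16.5 = 1/65.5 + 1/d_i1, which gives d_i1 = 22.056 cm.
Its lateral magnification is m_1 = -d_i1/d_o1 = -(22.056)/65.5 = -0.3367.
The intermediate image is 22.056 cm to the right of lens 1, so d_o2 = L - d_i1 = 44.5 - 22.056 = 22.444 cm.
Applying the thin-lens equation again with f_2 = 5 cm and d_o2 = 22.444 cm gives d_i2 = 6.433 cm.
m_2 = -(6.433)/(22.444) = -0.2866.
The system's lateral magnification is m_1 m_2 = (-0.3367)(-0.2866) = 0.0965.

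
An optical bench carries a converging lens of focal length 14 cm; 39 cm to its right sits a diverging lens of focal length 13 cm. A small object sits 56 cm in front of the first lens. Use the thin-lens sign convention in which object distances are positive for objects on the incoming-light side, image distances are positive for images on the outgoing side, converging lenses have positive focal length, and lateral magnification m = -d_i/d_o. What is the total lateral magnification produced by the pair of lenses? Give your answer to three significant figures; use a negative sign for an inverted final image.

-0.130

Applying the thin-lens equation to the first lens, 1/14 = 1/56 + 1/d_i1, which gives d_i1 = 18.667 cm.
Its lateral magnification is m_1 = -d_i1/d_o1 = -(18.667)/56 = -0.3333.
That image sits 20.333 cm in front of the second lens, so d_o2 = 20.333 cm.
Applying the thin-lens equation again with f_2 = -13 cm and d_o2 = 20.333 cm gives d_i2 = -7.930 cm.
m_2 = -(-7.930)/(20.333) = 0.3900.
Overall magnification: m = m_1 m_2 = -0.1300.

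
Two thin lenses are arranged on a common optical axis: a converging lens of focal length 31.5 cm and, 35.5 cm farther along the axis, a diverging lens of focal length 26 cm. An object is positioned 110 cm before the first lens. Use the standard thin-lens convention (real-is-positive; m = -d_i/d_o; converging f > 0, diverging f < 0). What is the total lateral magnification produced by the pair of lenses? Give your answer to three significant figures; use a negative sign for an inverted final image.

-0.601

Lens 1: 1/d_i1 = 1/f_1 - 1/d_o1 = 1/31.5 - 1/110 = 0.02266 cm^-1, so d_i1 = 44.140 cm.
m_1 = -(44.140)/110 = -0.4013.
Since 44.140 cm > 35.5 cm, the first image lies past the second lens and serves as a virtual object: d_o2 = L - d_i1 = -8.640 cm.
Lens 2: 1/d_i2 = 1/f_2 - 1/d_o2 = 1/(-26) - 1/(-8.640) = 0.07728 cm^-1, so d_i2 = 12.940 cm.
m_2 = -(12.940)/(-8.640) = 1.4977.
Overall magnification: m = m_1 m_2 = -0.6010.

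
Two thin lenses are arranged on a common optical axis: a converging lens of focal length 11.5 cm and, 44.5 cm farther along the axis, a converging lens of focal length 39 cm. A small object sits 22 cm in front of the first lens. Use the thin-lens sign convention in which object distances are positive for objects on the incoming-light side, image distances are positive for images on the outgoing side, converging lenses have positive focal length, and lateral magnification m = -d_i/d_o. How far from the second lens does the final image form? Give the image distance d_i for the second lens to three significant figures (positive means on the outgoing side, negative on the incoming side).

Applying the thin-lens equation to the first lens, 1/11.5 = 1/22 + 1/d_i1, which gives d_i1 = 24.095 cm.
The intermediate image is 24.095 cm to the right of lens 1, so d_o2 = L - d_i1 = 44.5 - 24.095 = 20.405 cm.
Applying the thin-lens equation again with f_2 = 39 cm and d_o2 = 20.405 cm gives d_i2 = -42.795 cm.

-42.8 cm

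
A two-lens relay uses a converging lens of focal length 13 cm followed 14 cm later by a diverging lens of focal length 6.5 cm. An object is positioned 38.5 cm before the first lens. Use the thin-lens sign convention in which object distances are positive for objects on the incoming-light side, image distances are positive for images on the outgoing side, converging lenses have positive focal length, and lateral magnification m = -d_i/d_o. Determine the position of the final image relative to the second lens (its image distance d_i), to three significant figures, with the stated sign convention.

First lens: d_i1 = 1/(1/13 - 1/38.5) = 19.627 cm.
Since 19.627 cm > 14 cm, the first image lies past the second lens and serves as a virtual object: d_o2 = L - d_i1 = -5.627 cm.
Second lens: d_i2 = 1/(1/(-6.5) - 1/(-5.627)) = 41.921 cm.

41.9 cm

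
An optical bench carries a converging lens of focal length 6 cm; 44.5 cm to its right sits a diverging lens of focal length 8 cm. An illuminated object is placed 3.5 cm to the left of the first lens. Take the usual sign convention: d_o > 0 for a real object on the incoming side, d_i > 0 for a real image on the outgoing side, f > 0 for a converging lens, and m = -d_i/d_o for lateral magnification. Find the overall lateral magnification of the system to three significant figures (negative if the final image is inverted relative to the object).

Lens 1: 1/d_i1 = 1/f_1 - 1/d_o1 = 1/6 - 1/3.5 = -0.11905 cm^-1, so d_i1 = -8.400 cm.
m_1 = -(-8.400)/3.5 = 2.4000.
The intermediate image is virtual, 8.400 cm to the left of lens 1, so d_o2 = L - d_i1 = 44.5 - (-8.400) = 52.900 cm.
Lens 2: 1/d_i2 = 1/f_2 - 1/d_o2 = 1/(-8) - 1/(52.900) = -0.14390 cm^-1, so d_i2 = -6.949 cm.
m_2 = -(-6.949)/(52.900) = 0.1314.
Overall magnification: m = m_1 m_2 = 0.3153.

0.315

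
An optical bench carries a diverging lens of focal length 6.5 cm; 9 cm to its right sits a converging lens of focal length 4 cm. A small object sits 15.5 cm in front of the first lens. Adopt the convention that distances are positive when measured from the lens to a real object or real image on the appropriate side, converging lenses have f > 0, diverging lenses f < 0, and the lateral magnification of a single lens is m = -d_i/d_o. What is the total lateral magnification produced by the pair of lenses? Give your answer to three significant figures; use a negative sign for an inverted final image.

Lens 1: 1/d_i1 = 1/f_1 - 1/d_o1 = 1/(-6.5) - 1/15.5 = -0.21836 cm^-1, so d_i1 = -4.580 cm.
m_1 = -(-4.580)/15.5 = 0.2955.
The intermediate image is virtual, 4.580 cm to the left of lens 1, so d_o2 = L - d_i1 = 9 - (-4.580) = 13.580 cm.
Lens 2: 1/d_i2 = 1/f_2 - 1/d_o2 = 1/4 - 1/(13.580) = 0.17636 cm^-1, so d_i2 = 5.670 cm.
m_2 = -(5.670)/(13.580) = -0.4176.
Total m = m_1 x m_2 = (0.2955)(-0.4176) = -0.1234.

-0.123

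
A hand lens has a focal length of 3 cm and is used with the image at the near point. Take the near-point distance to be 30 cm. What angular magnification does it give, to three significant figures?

11.0

M = 1 + D/f = 1 + 30/3 = 11.000.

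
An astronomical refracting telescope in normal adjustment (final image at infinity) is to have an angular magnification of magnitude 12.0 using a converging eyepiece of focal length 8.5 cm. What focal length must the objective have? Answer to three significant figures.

102 cm

|M| = f_obj/|f_eye|, so f_obj = |M| x |f_eye| = 12.0 x 8.5 = 102.000 cm.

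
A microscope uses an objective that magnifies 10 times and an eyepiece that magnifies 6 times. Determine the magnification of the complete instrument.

The overall magnification of a compound microscope is the product of the objective and eyepiece magnifications:
M = M_obj x M_eye = 10 x 6 = 60.

60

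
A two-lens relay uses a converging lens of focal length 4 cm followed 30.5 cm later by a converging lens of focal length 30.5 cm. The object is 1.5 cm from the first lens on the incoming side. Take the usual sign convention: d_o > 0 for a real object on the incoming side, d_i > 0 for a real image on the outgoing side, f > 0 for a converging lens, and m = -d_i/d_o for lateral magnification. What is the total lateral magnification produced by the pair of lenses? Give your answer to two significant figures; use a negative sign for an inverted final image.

First lens: d_i1 = 1/(1/4 - 1/1.5) = -2.400 cm.
m_1 = -(-2.400)/1.5 = 1.6000.
With d_i1 < 0 the first image is virtual and lies on the object side; the object distance for lens 2 is d_o2 = 30.5 - (-2.400) = 32.900 cm.
Second lens: d_i2 = 1/(1/30.5 - 1/(32.900)) = 418.104 cm.
m_2 = -(418.104)/(32.900) = -12.7083.
Overall magnification: m = m_1 m_2 = -20.3333.

-20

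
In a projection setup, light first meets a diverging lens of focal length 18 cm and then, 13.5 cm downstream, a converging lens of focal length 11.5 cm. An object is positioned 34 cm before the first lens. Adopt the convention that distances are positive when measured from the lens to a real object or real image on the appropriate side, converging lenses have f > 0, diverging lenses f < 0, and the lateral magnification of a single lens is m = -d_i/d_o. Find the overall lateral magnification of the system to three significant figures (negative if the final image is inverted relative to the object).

-0.289

Lens 1: 1/d_i1 = 1/f_1 - 1/d_o1 = 1/(-18) - 1/34 = -0.08497 cm^-1, so d_i1 = -11.769 cm.
m_1 = -(-11.769)/34 = 0.3462.
The intermediate image is virtual, 11.769 cm to the left of lens 1, so d_o2 = L - d_i1 = 13.5 - (-11.769) = 25.269 cm.
Lens 2: 1/d_i2 = 1/f_2 - 1/d_o2 = 1/11.5 - 1/(25.269) = 0.04738 cm^-1, so d_i2 = 21.105 cm.
m_2 = -(21.105)/(25.269) = -0.8352.
Overall magnification: m = m_1 m_2 = -0.2891.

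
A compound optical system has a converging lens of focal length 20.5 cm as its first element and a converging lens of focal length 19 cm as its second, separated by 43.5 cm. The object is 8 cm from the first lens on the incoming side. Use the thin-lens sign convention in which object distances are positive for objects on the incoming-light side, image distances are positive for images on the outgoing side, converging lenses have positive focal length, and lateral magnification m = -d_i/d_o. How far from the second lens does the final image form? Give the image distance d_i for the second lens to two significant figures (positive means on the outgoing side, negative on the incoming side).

29 cm

Lens 1: 1/d_i1 = 1/f_1 - 1/d_o1 = 1/20.5 - 1/8 = -0.07622 cm^-1, so d_i1 = -13.120 cm.
The intermediate image is virtual, 13.120 cm to the left of lens 1, so d_o2 = L - d_i1 = 43.5 - (-13.120) = 56.620 cm.
Lens 2: 1/d_i2 = 1/f_2 - 1/d_o2 = 1/19 - 1/(56.620) = 0.03497 cm^-1, so d_i2 = 28.596 cm.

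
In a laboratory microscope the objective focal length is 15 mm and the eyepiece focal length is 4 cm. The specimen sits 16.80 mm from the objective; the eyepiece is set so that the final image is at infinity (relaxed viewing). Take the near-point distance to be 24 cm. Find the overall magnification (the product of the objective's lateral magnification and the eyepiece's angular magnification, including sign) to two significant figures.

-50

Convert to cm: f_obj = 15 mm = 1.5 cm; d_o = 16.80 mm = 1.68 cm.
Objective: 1/d_i = 1/f_obj - 1/d_o = 1/1.5 - 1/1.68 = 0.07143 cm^-1, so d_i = 14.000 cm.
m_obj = -d_i/d_o = -14.000/1.68 = -8.333.
Eyepiece angular magnification (image at infinity): M_eye = D/f_e = 24/4 = 6.000.
Overall M = m_obj x M_eye = (-8.333)(6.000) = -50.00.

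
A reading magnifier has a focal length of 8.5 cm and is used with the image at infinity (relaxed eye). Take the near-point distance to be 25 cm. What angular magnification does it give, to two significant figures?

M = D/f = 25/8.5 = 2.941.

2.9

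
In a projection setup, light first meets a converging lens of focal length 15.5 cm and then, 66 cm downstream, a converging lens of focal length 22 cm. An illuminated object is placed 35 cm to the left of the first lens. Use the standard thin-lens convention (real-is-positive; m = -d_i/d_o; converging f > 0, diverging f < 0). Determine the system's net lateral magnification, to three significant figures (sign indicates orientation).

1.08

Lens 1: 1/d_i1 = 1/f_1 - 1/d_o1 = 1/15.5 - 1/35 = 0.03594 cm^-1, so d_i1 = 27.821 cm.
m_1 = -(27.821)/35 = -0.7949.
The intermediate image is 27.821 cm to the right of lens 1, so d_o2 = L - d_i1 = 66 - 27.821 = 38.179 cm.
Lens 2: 1/d_i2 = 1/f_2 - 1/d_o2 = 1/22 - 1/(38.179) = 0.01926 cm^-1, so d_i2 = 51.914 cm.
m_2 = -(51.914)/(38.179) = -1.3597.
The system's lateral magnification is m_1 m_2 = (-0.7949)(-1.3597) = 1.0808.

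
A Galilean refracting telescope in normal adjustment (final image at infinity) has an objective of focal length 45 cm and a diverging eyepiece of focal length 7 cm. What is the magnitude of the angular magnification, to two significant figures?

|M| = f_obj/|f_eye| = 45/7 = 6.429.

6.4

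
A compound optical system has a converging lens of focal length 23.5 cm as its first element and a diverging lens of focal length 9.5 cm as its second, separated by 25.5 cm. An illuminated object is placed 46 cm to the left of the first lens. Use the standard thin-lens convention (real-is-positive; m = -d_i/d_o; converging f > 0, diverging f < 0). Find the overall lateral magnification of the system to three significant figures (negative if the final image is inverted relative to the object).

First lens: d_i1 = 1/(1/23.5 - 1/46) = 48.044 cm.
m_1 = -(48.044)/46 = -1.0444.
This image would form 48.044 cm past lens 1, i.e. 22.544 cm beyond lens 2, so it is a virtual object for lens 2: d_o2 = 25.5 - 48.044 = -22.544 cm.
Second lens: d_i2 = 1/(1/(-9.5) - 1/(-22.544)) = -16.419 cm.
m_2 = -(-16.419)/(-22.544) = -0.7283.
The system's lateral magnification is m_1 m_2 = (-1.0444)(-0.7283) = 0.7606.

0.761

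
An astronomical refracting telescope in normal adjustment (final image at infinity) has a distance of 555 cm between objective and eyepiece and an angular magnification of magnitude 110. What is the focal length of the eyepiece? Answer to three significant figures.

In normal adjustment the tube length equals f_obj + f_eye and |M| = f_obj/f_eye.
So f_obj = 110 f_eye and 110 f_eye + f_eye = 555 cm, giving f_eye = 555/111 = 5.000 cm and f_obj = 550.000 cm.

5.00 cm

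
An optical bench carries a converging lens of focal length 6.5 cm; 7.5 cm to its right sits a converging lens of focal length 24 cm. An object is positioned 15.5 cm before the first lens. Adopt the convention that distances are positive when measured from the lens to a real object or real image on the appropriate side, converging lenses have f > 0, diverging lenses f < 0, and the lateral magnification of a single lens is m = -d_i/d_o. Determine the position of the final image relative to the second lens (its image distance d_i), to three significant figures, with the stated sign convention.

3.20 cm

First lens: d_i1 = 1/(1/6.5 - 1/15.5) = 11.194 cm.
Since 11.194 cm > 7.5 cm, the first image lies past the second lens and serves as a virtual object: d_o2 = L - d_i1 = -3.694 cm.
Second lens: d_i2 = 1/(1/24 - 1/(-3.694)) = 3.202 cm.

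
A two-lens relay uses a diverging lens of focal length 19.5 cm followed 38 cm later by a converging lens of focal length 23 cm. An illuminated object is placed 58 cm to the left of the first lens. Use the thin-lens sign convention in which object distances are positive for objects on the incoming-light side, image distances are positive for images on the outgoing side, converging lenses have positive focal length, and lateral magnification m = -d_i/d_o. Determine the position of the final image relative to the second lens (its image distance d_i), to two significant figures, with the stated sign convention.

First lens: d_i1 = 1/(1/(-19.5) - 1/58) = -14.594 cm.
With d_i1 < 0 the first image is virtual and lies on the object side; the object distance for lens 2 is d_o2 = 38 - (-14.594) = 52.594 cm.
Second lens: d_i2 = 1/(1/23 - 1/(52.594)) = 40.876 cm.

41 cm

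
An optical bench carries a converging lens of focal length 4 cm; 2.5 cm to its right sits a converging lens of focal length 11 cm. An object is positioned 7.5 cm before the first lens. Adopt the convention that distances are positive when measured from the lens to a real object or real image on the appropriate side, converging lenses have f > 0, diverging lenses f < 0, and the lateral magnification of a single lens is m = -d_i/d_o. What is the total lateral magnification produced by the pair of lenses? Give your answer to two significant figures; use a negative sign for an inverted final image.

Lens 1: 1/d_i1 = 1/f_1 - 1/d_o1 = 1/4 - 1/7.5 = 0.11667 cm^-1, so d_i1 = 8.571 cm.
m_1 = -(8.571)/7.5 = -1.1429.
This image would form 8.571 cm past lens 1, i.e. 6.071 cm beyond lens 2, so it is a virtual object for lens 2: d_o2 = 2.5 - 8.571 = -6.071 cm.
Lens 2: 1/d_i2 = 1/f_2 - 1/d_o2 = 1/11 - 1/(-6.071) = 0.25561 cm^-1, so d_i2 = 3.912 cm.
m_2 = -(3.912)/(-6.071) = 0.6444.
Overall magnification: m = m_1 m_2 = -0.7364.

-0.74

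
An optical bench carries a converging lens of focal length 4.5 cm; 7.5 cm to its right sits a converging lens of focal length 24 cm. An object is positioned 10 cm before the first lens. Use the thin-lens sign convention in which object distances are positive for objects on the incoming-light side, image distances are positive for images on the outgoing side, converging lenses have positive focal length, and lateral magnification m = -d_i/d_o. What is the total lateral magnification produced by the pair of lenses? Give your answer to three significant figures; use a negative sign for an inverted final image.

Applying the thin-lens equation to the first lens, 1/4.5 = 1/10 + 1/d_i1, which gives d_i1 = 8.182 cm.
Its lateral magnification is m_1 = -d_i1/d_o1 = -(8.182)/10 = -0.8182.
Since 8.182 cm > 7.5 cm, the first image lies past the second lens and serves as a virtual object: d_o2 = L - d_i1 = -0.682 cm.
Applying the thin-lens equation again with f_2 = 24 cm and d_o2 = -0.682 cm gives d_i2 = 0.663 cm.
m_2 = -(0.663)/(-0.682) = 0.9724.
Total m = m_1 x m_2 = (-0.8182)(0.9724) = -0.7956.

-0.796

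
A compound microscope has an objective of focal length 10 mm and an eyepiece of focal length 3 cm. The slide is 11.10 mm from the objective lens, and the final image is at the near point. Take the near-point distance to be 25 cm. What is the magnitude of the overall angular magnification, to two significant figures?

Convert to cm: f_obj = 10 mm = 1 cm; d_o = 11.10 mm = 1.11 cm.
Objective: 1/d_i = 1/f_obj - 1/d_o = 1/1 - 1/1.11 = 0.09910 cm^-1, so d_i = 10.091 cm.
m_obj = -d_i/d_o = -10.091/1.11 = -9.091.
Eyepiece angular magnification (image at near point): M_eye = 1 + D/f_e = 1 + 25/3 = 9.333.
Overall M = m_obj x M_eye = (-9.091)(9.333) = -84.85.
|M| = 84.85.

85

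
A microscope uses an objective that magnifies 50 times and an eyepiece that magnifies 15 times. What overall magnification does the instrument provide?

750

The overall magnification of a compound microscope is the product of the objective and eyepiece magnifications:
M = M_obj x M_eye = 50 x 15 = 750.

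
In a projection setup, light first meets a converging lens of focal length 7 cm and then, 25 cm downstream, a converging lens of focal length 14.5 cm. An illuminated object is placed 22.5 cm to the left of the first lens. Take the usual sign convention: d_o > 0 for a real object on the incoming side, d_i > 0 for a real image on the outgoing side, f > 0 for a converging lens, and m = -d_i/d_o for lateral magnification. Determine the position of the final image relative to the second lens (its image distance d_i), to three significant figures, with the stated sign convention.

Lens 1: 1/d_i1 = 1/f_1 - 1/d_o1 = 1/7 - 1/22.5 = 0.09841 cm^-1, so d_i1 = 10.161 cm.
That image sits 14.839 cm in front of the second lens, so d_o2 = 14.839 cm.
Lens 2: 1/d_i2 = 1/f_2 - 1/d_o2 = 1/14.5 - 1/(14.839) = 0.00157 cm^-1, so d_i2 = 635.238 cm.

635 cm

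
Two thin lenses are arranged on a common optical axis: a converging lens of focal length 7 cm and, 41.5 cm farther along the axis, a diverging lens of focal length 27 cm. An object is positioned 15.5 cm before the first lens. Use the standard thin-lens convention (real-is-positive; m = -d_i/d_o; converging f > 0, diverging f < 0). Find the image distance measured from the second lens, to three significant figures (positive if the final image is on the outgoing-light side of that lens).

-13.9 cm

First lens: d_i1 = 1/(1/7 - 1/15.5) = 12.765 cm.
The intermediate image is 12.765 cm to the right of lens 1, so d_o2 = L - d_i1 = 41.5 - 12.765 = 28.735 cm.
Second lens: d_i2 = 1/(1/(-27) - 1/(28.735)) = -13.920 cm.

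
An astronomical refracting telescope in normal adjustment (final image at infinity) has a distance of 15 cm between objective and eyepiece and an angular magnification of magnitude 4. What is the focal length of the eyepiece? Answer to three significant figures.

In normal adjustment the tube length equals f_obj + f_eye and |M| = f_obj/f_eye.
So f_obj = 4 f_eye and 4 f_eye + f_eye = 15 cm, giving f_eye = 15/5 = 3.000 cm and f_obj = 12.000 cm.

3.00 cm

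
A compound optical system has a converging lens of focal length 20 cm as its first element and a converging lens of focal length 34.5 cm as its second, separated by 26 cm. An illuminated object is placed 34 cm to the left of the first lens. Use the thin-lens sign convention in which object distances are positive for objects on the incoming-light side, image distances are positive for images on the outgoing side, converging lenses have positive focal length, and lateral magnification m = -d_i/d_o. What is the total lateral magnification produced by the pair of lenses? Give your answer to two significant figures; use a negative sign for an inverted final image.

-0.86

First lens: d_i1 = 1/(1/20 - 1/34) = 48.571 cm.
m_1 = -(48.571)/34 = -1.4286.
Since 48.571 cm > 26 cm, the first image lies past the second lens and serves as a virtual object: d_o2 = L - d_i1 = -22.571 cm.
Second lens: d_i2 = 1/(1/34.5 - 1/(-22.571)) = 13.645 cm.
m_2 = -(13.645)/(-22.571) = 0.6045.
Total m = m_1 x m_2 = (-1.4286)(0.6045) = -0.8636.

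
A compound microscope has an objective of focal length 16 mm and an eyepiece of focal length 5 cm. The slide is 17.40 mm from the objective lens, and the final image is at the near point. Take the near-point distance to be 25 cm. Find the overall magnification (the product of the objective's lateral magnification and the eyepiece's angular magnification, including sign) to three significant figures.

Convert to cm: f_obj = 16 mm = 1.6 cm; d_o = 17.40 mm = 1.74 cm.
Objective: 1/d_i = 1/f_obj - 1/d_o = 1/1.6 - 1/1.74 = 0.05029 cm^-1, so d_i = 19.886 cm.
m_obj = -d_i/d_o = -19.886/1.74 = -11.429.
Eyepiece angular magnification (image at near point): M_eye = 1 + D/f_e = 1 + 25/5 = 6.000.
Overall M = m_obj x M_eye = (-11.429)(6.000) = -68.57.

-68.6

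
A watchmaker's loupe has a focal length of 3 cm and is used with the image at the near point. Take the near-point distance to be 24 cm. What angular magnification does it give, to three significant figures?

M = 1 + D/f = 1 + 24/3 = 9.000.

9.00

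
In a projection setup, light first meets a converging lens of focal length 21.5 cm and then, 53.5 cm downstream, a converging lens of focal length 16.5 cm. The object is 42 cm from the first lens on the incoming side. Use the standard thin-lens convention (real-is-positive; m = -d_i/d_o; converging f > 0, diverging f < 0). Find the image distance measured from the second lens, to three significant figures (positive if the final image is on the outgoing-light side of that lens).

-22.1 cm

Applying the thin-lens equation to the first lens, 1/21.5 = 1/42 + 1/d_i1, which gives d_i1 = 44.049 cm.
Object distance for lens 2: d_o2 = 53.5 - 44.049 = 9.451 cm.
Applying the thin-lens equation again with f_2 = 16.5 cm and d_o2 = 9.451 cm gives d_i2 = -22.124 cm.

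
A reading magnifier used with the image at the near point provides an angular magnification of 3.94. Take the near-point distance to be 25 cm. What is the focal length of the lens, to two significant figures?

8.5 cm

For the image at the near point, M = 1 + D/f.
f = D/(M - 1) = 25/(3.94 - 1) = 8.503 cm.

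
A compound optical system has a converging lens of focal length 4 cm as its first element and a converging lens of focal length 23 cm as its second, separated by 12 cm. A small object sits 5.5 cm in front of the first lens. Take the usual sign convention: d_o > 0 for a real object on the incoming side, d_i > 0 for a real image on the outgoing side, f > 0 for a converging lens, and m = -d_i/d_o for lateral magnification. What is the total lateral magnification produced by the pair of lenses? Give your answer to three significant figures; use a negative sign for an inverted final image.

-2.39

First lens: d_i1 = 1/(1/4 - 1/5.5) = 14.667 cm.
m_1 = -(14.667)/5.5 = -2.6667.
This image would form 14.667 cm past lens 1, i.e. 2.667 cm beyond lens 2, so it is a virtual object for lens 2: d_o2 = 12 - 14.667 = -2.667 cm.
Second lens: d_i2 = 1/(1/23 - 1/(-2.667)) = 2.390 cm.
m_2 = -(2.390)/(-2.667) = 0.8961.
Overall magnification: m = m_1 m_2 = -2.3896.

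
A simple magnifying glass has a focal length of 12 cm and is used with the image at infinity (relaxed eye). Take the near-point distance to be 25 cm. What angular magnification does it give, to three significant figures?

2.08

M = D/f = 25/12 = 2.083.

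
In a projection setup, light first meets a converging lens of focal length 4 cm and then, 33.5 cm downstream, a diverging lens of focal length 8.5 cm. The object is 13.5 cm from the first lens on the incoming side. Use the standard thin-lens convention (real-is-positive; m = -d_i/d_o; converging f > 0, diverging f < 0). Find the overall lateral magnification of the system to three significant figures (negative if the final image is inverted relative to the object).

Lens 1: 1/d_i1 = 1/f_1 - 1/d_o1 = 1/4 - 1/13.5 = 0.17593 cm^-1, so d_i1 = 5.684 cm.
m_1 = -(5.684)/13.5 = -0.4211.
That image sits 27.816 cm in front of the second lens, so d_o2 = 27.816 cm.
Lens 2: 1/d_i2 = 1/f_2 - 1/d_o2 = 1/(-8.5) - 1/(27.816) = -0.15360 cm^-1, so d_i2 = -6.511 cm.
m_2 = -(-6.511)/(27.816) = 0.2341.
Total m = m_1 x m_2 = (-0.4211)(0.2341) = -0.0986.

-0.0986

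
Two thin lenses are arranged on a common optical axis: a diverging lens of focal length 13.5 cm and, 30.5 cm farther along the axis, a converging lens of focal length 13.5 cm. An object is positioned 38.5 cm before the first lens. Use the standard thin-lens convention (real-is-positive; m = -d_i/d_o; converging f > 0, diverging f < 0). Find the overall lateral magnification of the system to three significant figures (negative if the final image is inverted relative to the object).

-0.130

Lens 1: 1/d_i1 = 1/f_1 - 1/d_o1 = 1/(-13.5) - 1/38.5 = -0.10005 cm^-1, so d_i1 = -9.995 cm.
m_1 = -(-9.995)/38.5 = 0.2596.
With d_i1 < 0 the first image is virtual and lies on the object side; the object distance for lens 2 is d_o2 = 30.5 - (-9.995) = 40.495 cm.
Lens 2: 1/d_i2 = 1/f_2 - 1/d_o2 = 1/13.5 - 1/(40.495) = 0.04938 cm^-1, so d_i2 = 20.251 cm.
m_2 = -(20.251)/(40.495) = -0.5001.
Total m = m_1 x m_2 = (0.2596)(-0.5001) = -0.1298.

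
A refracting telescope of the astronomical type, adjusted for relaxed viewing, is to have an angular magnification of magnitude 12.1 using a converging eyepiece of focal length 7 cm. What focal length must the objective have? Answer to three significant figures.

84.7 cm

|M| = f_obj/|f_eye|, so f_obj = |M| x |f_eye| = 12.1 x 7 = 84.700 cm.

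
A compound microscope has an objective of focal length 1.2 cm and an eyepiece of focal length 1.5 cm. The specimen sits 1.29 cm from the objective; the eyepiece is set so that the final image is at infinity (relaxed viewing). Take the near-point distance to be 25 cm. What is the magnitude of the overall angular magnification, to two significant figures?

Objective: 1/d_i = 1/f_obj - 1/d_o = 1/1.2 - 1/1.29 = 0.05814 cm^-1, so d_i = 17.200 cm.
m_obj = -d_i/d_o = -17.200/1.29 = -13.333.
Eyepiece angular magnification (image at infinity): M_eye = D/f_e = 25/1.5 = 16.667.
Overall M = m_obj x M_eye = (-13.333)(16.667) = -222.22.
|M| = 222.22.

220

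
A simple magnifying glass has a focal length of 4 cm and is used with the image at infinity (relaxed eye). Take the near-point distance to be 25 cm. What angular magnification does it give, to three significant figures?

M = D/f = 25/4 = 6.250.

6.25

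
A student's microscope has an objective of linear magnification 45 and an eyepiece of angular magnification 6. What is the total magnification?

270

The overall magnification of a compound microscope is the product of the objective and eyepiece magnifications:
M = M_obj x M_eye = 45 x 6 = 270.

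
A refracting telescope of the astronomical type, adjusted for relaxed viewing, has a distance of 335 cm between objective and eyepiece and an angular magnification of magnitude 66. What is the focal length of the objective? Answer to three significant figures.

In normal adjustment the tube length equals f_obj + f_eye and |M| = f_obj/f_eye.
So f_obj = 66 f_eye and 66 f_eye + f_eye = 335 cm, giving f_eye = 335/67 = 5.000 cm and f_obj = 330.000 cm.

330 cm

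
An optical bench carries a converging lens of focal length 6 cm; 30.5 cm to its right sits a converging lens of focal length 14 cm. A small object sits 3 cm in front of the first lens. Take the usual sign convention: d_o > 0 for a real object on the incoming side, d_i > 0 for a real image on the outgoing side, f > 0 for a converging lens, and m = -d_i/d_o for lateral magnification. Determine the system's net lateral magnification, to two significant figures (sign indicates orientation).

-1.2

Applying the thin-lens equation to the first lens, 1/6 = 1/3 + 1/d_i1, which gives d_i1 = -6.000 cm.
Its lateral magnification is m_1 = -d_i1/d_o1 = -(-6.000)/3 = 2.0000.
With d_i1 < 0 the first image is virtual and lies on the object side; the object distance for lens 2 is d_o2 = 30.5 - (-6.000) = 36.500 cm.
Applying the thin-lens equation again with f_2 = 14 cm and d_o2 = 36.500 cm gives d_i2 = 22.711 cm.
m_2 = -(22.711)/(36.500) = -0.6222.
Total m = m_1 x m_2 = (2.0000)(-0.6222) = -1.2444.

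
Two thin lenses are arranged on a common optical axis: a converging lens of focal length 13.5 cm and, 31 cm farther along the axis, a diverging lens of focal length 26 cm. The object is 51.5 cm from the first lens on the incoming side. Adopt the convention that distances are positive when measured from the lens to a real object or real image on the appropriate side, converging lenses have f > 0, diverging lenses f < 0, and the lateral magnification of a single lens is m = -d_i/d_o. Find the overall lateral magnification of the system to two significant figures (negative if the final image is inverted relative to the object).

Lens 1: 1/d_i1 = 1/f_1 - 1/d_o1 = 1/13.5 - 1/51.5 = 0.05466 cm^-1, so d_i1 = 18.296 cm.
m_1 = -(18.296)/51.5 = -0.3553.
That image sits 12.704 cm in front of the second lens, so d_o2 = 12.704 cm.
Lens 2: 1/d_i2 = 1/f_2 - 1/d_o2 = 1/(-26) - 1/(12.704) = -0.11718 cm^-1, so d_i2 = -8.534 cm.
m_2 = -(-8.534)/(12.704) = 0.6718.
Overall magnification: m = m_1 m_2 = -0.2387.

-0.24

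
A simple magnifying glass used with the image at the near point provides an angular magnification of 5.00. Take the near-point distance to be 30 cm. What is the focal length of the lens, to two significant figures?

For the image at the near point, M = 1 + D/f.
f = D/(M - 1) = 30/(5.0 - 1) = 7.500 cm.

7.5 cm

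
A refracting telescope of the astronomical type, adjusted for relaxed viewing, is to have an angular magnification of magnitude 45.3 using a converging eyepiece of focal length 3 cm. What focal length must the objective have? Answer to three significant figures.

136 cm

|M| = f_obj/|f_eye|, so f_obj = |M| x |f_eye| = 45.3 x 3 = 135.900 cm.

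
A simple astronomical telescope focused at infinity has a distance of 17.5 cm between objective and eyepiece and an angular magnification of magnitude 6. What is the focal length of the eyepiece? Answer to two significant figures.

2.5 cm

In normal adjustment the tube length equals f_obj + f_eye and |M| = f_obj/f_eye.
So f_obj = 6 f_eye and 6 f_eye + f_eye = 17.5 cm, giving f_eye = 17.5/7 = 2.500 cm and f_obj = 15.000 cm.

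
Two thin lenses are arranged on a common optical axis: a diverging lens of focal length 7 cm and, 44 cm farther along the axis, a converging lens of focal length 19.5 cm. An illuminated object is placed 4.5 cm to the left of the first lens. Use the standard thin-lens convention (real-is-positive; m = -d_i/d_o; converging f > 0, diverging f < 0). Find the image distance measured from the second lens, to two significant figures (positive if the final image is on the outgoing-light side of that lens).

33 cm

First lens: d_i1 = 1/(1/(-7) - 1/4.5) = -2.739 cm.
With d_i1 < 0 the first image is virtual and lies on the object side; the object distance for lens 2 is d_o2 = 44 - (-2.739) = 46.739 cm.
Second lens: d_i2 = 1/(1/19.5 - 1/(46.739)) = 33.460 cm.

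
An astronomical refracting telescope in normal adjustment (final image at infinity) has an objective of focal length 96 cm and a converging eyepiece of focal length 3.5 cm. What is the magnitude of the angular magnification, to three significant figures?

27.4

|M| = f_obj/|f_eye| = 96/3.5 = 27.429.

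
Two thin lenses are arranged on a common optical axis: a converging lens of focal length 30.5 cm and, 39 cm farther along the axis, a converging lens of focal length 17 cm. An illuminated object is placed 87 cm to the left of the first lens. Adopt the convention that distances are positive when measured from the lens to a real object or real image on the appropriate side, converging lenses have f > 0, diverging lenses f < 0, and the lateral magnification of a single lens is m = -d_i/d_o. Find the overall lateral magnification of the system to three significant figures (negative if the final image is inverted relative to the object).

-0.368

First lens: d_i1 = 1/(1/30.5 - 1/87) = 46.965 cm.
m_1 = -(46.965)/87 = -0.5398.
Since 46.965 cm > 39 cm, the first image lies past the second lens and serves as a virtual object: d_o2 = L - d_i1 = -7.965 cm.
Second lens: d_i2 = 1/(1/17 - 1/(-7.965)) = 5.424 cm.
m_2 = -(5.424)/(-7.965) = 0.6810.
Total m = m_1 x m_2 = (-0.5398)(0.6810) = -0.3676.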